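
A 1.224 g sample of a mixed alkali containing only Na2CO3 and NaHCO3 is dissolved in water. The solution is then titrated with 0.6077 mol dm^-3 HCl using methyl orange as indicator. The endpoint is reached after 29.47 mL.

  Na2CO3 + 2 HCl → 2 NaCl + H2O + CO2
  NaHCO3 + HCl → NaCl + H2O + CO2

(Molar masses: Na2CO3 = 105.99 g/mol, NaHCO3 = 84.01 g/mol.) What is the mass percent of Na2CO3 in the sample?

n(HCl) = 0.02947 × 0.6077 = 0.01791 mol
Let x = n(Na2CO3), y = n(NaHCO3).
Titrant: 2x + 1y = 0.01791;  mass: 105.99x + 84.01y = 1.224
Solving, x = 4.522 × 10^-3 mol, y = 8.864 × 10^-3 mol
mass of Na2CO3 = 4.522 × 10^-3 × 105.99 = 0.4793 g
% Na2CO3 = 0.4793 / 1.224 × 100 = 39.16 %

39.16 %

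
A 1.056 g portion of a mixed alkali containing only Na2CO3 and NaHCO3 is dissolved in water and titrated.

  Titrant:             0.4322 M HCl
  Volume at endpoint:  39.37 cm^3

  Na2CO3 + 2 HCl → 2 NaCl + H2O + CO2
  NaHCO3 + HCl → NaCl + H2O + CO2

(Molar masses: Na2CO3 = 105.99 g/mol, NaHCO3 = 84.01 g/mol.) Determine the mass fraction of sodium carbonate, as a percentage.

n(HCl) = 0.03937 × 0.4322 = 0.01702 mol
Let x = n(Na2CO3), y = n(NaHCO3).
Titrant: 2x + 1y = 0.01702;  mass: 105.99x + 84.01y = 1.056
Solving, x = 6.021 × 10^-3 mol, y = 4.973 × 10^-3 mol
mass of Na2CO3 = 6.021 × 10^-3 × 105.99 = 0.6382 g
% Na2CO3 = 0.6382 / 1.056 × 100 = 60.43 %

60.43 %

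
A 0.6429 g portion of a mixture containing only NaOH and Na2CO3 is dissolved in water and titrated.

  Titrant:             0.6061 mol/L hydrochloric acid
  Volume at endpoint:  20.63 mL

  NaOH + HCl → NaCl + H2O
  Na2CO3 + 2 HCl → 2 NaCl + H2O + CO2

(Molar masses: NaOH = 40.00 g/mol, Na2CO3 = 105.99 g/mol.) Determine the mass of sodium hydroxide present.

n(HCl) = 0.02063 × 0.6061 = 0.01250 mol
Let x = n(NaOH), y = n(Na2CO3).
Titrant: 1x + 2y = 0.01250;  mass: 40.00x + 105.99y = 0.6429
Solving, x = 1.519 × 10^-3 mol, y = 5.492 × 10^-3 mol
mass of NaOH = 1.519 × 10^-3 × 40.00 = 0.06077 g

0.06077 g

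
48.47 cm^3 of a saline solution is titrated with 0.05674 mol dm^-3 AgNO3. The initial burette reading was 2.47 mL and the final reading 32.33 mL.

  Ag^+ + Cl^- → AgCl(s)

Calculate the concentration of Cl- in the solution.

n(AgNO3) = 0.02986 L × 0.05674 mol/L = 1.694 × 10^-3 mol
n(Cl-) = 1.694 × 10^-3 mol (1:1 mole ratio)
[Cl-] = 1.694 × 10^-3 mol / 0.04847 L = 0.03495 mol/L

0.03495 mol/L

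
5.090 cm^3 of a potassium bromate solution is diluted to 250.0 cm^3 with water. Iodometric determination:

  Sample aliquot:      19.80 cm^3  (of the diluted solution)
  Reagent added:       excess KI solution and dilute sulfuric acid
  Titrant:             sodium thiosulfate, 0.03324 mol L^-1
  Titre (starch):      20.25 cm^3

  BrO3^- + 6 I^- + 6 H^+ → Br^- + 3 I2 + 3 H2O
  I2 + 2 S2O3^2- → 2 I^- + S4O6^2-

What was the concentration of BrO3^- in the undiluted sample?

n(S2O3^2-) = 0.02025 × 0.03324 = 6.731 × 10^-4 mol
n(I2) = n(S2O3^2-)/2 = 3.366 × 10^-4 mol
From the 1:3 ratio, n(BrO3^-) in the aliquot = 1/3 × 3.366 × 10^-4 = 1.122 × 10^-4 mol
[BrO3^-]_dilute = 1.122 × 10^-4 / 0.01980 = 0.005666 mol/L
[BrO3^-]_original = 0.005666 × 250.0/5.090 = 0.2783 mol/L

0.2783 mol/L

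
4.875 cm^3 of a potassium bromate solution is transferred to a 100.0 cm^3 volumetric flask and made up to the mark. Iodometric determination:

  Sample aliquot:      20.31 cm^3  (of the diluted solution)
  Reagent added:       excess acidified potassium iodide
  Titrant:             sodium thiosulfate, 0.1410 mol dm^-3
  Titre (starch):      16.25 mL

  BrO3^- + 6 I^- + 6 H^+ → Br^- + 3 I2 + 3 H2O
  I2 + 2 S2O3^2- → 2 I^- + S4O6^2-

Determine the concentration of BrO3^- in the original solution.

n(S2O3^2-) = 0.01625 × 0.1410 = 2.291 × 10^-3 mol
n(I2) = n(S2O3^2-)/2 = 1.146 × 10^-3 mol
From the 1:3 ratio, n(BrO3^-) in the aliquot = 1/3 × 1.146 × 10^-3 = 3.819 × 10^-4 mol
[BrO3^-]_dilute = 3.819 × 10^-4 / 0.02031 = 0.01880 mol/L
[BrO3^-]_original = 0.01880 × 100.0/4.875 = 0.3857 mol/L

0.3857 mol/L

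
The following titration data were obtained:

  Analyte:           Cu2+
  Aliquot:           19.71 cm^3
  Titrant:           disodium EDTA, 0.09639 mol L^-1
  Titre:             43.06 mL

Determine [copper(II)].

Cu^2+ + EDTA^4- → [Cu(EDTA)]^2-
n(EDTA) = 0.04306 L × 0.09639 mol/L = 4.151 × 10^-3 mol
n(Cu2+) = 4.151 × 10^-3 mol (1:1 mole ratio)
[Cu2+] = 4.151 × 10^-3 mol / 0.01971 L = 0.2106 mol/L

0.2106 mol/L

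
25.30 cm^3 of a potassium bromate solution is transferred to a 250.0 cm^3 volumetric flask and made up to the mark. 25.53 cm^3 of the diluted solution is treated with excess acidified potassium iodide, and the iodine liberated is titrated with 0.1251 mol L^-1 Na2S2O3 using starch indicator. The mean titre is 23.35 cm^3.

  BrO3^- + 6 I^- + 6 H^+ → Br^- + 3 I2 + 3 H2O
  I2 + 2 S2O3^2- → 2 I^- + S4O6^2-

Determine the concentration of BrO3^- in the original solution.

n(S2O3^2-) = 0.02335 × 0.1251 = 2.921 × 10^-3 mol
n(I2) = n(S2O3^2-)/2 = 1.461 × 10^-3 mol
From the 1:3 ratio, n(BrO3^-) in the aliquot = 1/3 × 1.461 × 10^-3 = 4.868 × 10^-4 mol
[BrO3^-]_dilute = 4.868 × 10^-4 / 0.02553 = 0.01907 mol/L
[BrO3^-]_original = 0.01907 × 250.0/25.30 = 0.1884 mol/L

0.1884 mol/L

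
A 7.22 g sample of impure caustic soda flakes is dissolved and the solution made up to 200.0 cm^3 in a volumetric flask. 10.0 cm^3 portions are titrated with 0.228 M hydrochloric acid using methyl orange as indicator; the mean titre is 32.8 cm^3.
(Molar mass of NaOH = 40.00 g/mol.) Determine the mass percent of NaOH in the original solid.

NaOH + HCl → NaCl + H2O
n(HCl) per titration = 0.0328 × 0.228 = 7.48 × 10^-3 mol
n(NaOH) in each aliquot = 7.48 × 10^-3 mol (1:1 ratio)
n(NaOH) in the whole flask = 7.48 × 10^-3 × 200.0/10.0 = 0.150 mol
mass of NaOH = 0.150 × 40.00 = 5.98 g
% NaOH = 5.98 / 7.22 × 100 = 82.9 %

82.9 %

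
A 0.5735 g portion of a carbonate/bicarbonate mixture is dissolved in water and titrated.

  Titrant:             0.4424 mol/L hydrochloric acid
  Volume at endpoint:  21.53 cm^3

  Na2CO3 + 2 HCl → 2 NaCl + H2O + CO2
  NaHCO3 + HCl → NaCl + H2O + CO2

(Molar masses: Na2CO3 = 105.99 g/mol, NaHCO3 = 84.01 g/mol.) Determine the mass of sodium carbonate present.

0.3873 g

n(HCl) = 0.02153 × 0.4424 = 9.525 × 10^-3 mol
Let x = n(Na2CO3), y = n(NaHCO3).
Titrant: 2x + 1y = 9.525 × 10^-3;  mass: 105.99x + 84.01y = 0.5735
Solving, x = 3.654 × 10^-3 mol, y = 2.216 × 10^-3 mol
mass of Na2CO3 = 3.654 × 10^-3 × 105.99 = 0.3873 g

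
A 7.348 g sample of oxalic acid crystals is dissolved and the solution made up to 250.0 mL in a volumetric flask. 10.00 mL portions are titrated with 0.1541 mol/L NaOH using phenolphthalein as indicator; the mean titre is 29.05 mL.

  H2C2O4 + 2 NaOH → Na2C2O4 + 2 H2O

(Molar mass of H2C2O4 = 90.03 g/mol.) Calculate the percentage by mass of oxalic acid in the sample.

n(NaOH) per titration = 0.02905 × 0.1541 = 4.477 × 10^-3 mol
From the 1:2 ratio, n(H2C2O4) in each aliquot = 1/2 × 4.477 × 10^-3 = 2.238 × 10^-3 mol
n(H2C2O4) in the whole flask = 2.238 × 10^-3 × 250.0/10.00 = 0.05596 mol
mass of H2C2O4 = 0.05596 × 90.03 = 5.038 g
% H2C2O4 = 5.038 / 7.348 × 100 = 68.56 %

68.56 %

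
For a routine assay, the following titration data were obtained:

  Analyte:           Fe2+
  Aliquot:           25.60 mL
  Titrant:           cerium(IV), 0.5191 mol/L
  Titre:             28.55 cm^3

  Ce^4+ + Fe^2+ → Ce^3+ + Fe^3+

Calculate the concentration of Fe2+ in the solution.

n(Ce4+) = 0.02855 L × 0.5191 mol/L = 0.01482 mol
n(Fe2+) = 0.01482 mol (1:1 mole ratio)
[Fe2+] = 0.01482 mol / 0.02560 L = 0.5789 mol/L

0.5789 mol/L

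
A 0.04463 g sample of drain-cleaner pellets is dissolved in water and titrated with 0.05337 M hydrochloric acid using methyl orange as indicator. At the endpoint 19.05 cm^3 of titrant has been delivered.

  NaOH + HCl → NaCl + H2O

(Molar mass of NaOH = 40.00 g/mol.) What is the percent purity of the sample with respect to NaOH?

91.12 %

n(HCl) = 0.01905 L × 0.05337 mol/L = 1.017 × 10^-3 mol
n(NaOH) = 1.017 × 10^-3 mol (1:1 ratio)
mass of NaOH = 1.017 × 10^-3 × 40.00 g/mol = 0.04067 g
% NaOH = 0.04067 / 0.04463 × 100 = 91.12 %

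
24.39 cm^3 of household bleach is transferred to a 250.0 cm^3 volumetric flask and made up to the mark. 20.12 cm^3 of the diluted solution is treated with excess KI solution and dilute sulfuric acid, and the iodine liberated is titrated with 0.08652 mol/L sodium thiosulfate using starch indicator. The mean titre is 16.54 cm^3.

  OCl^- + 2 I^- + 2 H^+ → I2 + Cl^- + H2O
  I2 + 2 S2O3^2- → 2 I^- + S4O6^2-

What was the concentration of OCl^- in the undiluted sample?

0.3645 mol/L

n(S2O3^2-) = 0.01654 × 0.08652 = 1.431 × 10^-3 mol
n(I2) = n(S2O3^2-)/2 = 7.155 × 10^-4 mol
n(OCl^-) in the aliquot = 7.155 × 10^-4 mol (1:1 ratio)
[OCl^-]_dilute = 7.155 × 10^-4 / 0.02012 = 0.03556 mol/L
[OCl^-]_original = 0.03556 × 250.0/24.39 = 0.3645 mol/L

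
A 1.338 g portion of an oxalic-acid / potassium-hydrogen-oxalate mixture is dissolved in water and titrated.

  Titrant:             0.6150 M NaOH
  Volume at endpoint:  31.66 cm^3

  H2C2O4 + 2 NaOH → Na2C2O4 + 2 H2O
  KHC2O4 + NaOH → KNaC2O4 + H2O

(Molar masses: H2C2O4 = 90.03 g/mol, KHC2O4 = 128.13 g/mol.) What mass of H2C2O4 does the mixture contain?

n(NaOH) = 0.03166 × 0.6150 = 0.01947 mol
Let x = n(H2C2O4), y = n(KHC2O4).
Titrant: 2x + 1y = 0.01947;  mass: 90.03x + 128.13y = 1.338
Solving, x = 6.959 × 10^-3 mol, y = 5.553 × 10^-3 mol
mass of H2C2O4 = 6.959 × 10^-3 × 90.03 = 0.6265 g

0.6265 g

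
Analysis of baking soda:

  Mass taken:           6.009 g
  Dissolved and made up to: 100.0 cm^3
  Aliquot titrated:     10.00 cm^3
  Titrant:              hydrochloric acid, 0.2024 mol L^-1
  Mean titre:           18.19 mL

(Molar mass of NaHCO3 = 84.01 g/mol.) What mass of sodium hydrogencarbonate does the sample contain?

3.093 g

NaHCO3 + HCl → NaCl + H2O + CO2
n(HCl) per titration = 0.01819 × 0.2024 = 3.682 × 10^-3 mol
n(NaHCO3) in each aliquot = 3.682 × 10^-3 mol (1:1 ratio)
n(NaHCO3) in the whole flask = 3.682 × 10^-3 × 100.0/10.00 = 0.03682 mol
mass of NaHCO3 = 0.03682 × 84.01 = 3.093 g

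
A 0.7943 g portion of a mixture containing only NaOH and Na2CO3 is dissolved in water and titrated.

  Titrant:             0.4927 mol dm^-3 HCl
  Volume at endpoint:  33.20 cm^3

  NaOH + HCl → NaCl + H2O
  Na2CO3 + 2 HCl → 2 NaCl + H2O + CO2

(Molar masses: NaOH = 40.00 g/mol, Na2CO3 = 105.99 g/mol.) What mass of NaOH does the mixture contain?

0.2234 g

n(HCl) = 0.03320 × 0.4927 = 0.01636 mol
Let x = n(NaOH), y = n(Na2CO3).
Titrant: 1x + 2y = 0.01636;  mass: 40.00x + 105.99y = 0.7943
Solving, x = 5.585 × 10^-3 mol, y = 5.386 × 10^-3 mol
mass of NaOH = 5.585 × 10^-3 × 40.00 = 0.2234 g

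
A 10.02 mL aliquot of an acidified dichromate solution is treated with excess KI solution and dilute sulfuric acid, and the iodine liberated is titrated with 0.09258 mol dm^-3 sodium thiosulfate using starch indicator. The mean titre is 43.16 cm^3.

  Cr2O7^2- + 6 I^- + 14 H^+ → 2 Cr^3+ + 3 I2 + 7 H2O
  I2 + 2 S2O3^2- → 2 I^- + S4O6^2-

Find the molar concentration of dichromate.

0.06646 mol/L

n(S2O3^2-) = 0.04316 × 0.09258 = 3.996 × 10^-3 mol
n(I2) = n(S2O3^2-)/2 = 1.998 × 10^-3 mol
From the 1:3 ratio, n(Cr2O7^2-) in the aliquot = 1/3 × 1.998 × 10^-3 = 6.660 × 10^-4 mol
[Cr2O7^2-] = 6.660 × 10^-4 / 0.01002 = 0.06646 mol/L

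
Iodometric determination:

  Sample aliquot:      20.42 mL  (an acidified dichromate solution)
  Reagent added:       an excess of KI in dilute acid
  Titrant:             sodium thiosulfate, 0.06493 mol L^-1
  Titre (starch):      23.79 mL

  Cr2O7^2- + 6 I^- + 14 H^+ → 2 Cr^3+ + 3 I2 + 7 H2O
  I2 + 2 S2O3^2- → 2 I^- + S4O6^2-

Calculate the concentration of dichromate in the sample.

0.01261 mol/L

n(S2O3^2-) = 0.02379 × 0.06493 = 1.545 × 10^-3 mol
n(I2) = n(S2O3^2-)/2 = 7.723 × 10^-4 mol
From the 1:3 ratio, n(Cr2O7^2-) in the aliquot = 1/3 × 7.723 × 10^-4 = 2.574 × 10^-4 mol
[Cr2O7^2-] = 2.574 × 10^-4 / 0.02042 = 0.01261 mol/L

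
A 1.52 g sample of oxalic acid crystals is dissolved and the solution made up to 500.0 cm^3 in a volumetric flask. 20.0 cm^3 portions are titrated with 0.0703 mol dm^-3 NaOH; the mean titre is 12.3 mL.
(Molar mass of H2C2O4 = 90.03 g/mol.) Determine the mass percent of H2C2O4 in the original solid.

H2C2O4 + 2 NaOH → Na2C2O4 + 2 H2O
n(NaOH) per titration = 0.0123 × 0.0703 = 8.65 × 10^-4 mol
From the 1:2 ratio, n(H2C2O4) in each aliquot = 1/2 × 8.65 × 10^-4 = 4.32 × 10^-4 mol
n(H2C2O4) in the whole flask = 4.32 × 10^-4 × 500.0/20.0 = 0.0108 mol
mass of H2C2O4 = 0.0108 × 90.03 = 0.973 g
% H2C2O4 = 0.973 / 1.52 × 100 = 64.0 %

64.0 %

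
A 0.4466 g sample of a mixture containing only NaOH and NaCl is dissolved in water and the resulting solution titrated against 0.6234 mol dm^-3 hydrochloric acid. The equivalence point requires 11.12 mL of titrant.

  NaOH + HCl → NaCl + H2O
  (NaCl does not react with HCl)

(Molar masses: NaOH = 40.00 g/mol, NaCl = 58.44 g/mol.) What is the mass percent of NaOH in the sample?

62.09 %

n(HCl) = 0.01112 × 0.6234 = 6.932 × 10^-3 mol
Let x = n(NaOH), y = n(NaCl).
Titrant: 1x = 6.932 × 10^-3;  mass: 40.00x + 58.44y = 0.4466
Solving, x = 6.932 × 10^-3 mol, y = 2.897 × 10^-3 mol
mass of NaOH = 6.932 × 10^-3 × 40.00 = 0.2773 g
% NaOH = 0.2773 / 0.4466 × 100 = 62.09 %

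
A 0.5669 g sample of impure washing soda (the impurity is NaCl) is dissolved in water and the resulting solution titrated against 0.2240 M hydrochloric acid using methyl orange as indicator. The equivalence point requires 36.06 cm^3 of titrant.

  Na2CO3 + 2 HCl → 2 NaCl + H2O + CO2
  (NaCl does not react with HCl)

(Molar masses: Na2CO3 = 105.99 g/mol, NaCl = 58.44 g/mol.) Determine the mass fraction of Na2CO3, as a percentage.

75.51 %

n(HCl) = 0.03606 × 0.2240 = 8.077 × 10^-3 mol
Let x = n(Na2CO3), y = n(NaCl).
Titrant: 2x = 8.077 × 10^-3;  mass: 105.99x + 58.44y = 0.5669
Solving, x = 4.039 × 10^-3 mol, y = 2.376 × 10^-3 mol
mass of Na2CO3 = 4.039 × 10^-3 × 105.99 = 0.4281 g
% Na2CO3 = 0.4281 / 0.5669 × 100 = 75.51 %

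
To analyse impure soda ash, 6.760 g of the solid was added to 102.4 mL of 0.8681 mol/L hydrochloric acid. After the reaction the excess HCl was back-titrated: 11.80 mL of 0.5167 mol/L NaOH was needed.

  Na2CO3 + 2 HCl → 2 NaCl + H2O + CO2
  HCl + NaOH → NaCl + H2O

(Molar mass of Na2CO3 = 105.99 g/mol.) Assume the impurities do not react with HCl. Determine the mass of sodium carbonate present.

n(HCl) added = 0.1024 × 0.8681 = 0.08889 mol
n(NaOH) used in back-titration = 0.01180 × 0.5167 = 6.097 × 10^-3 mol
n(HCl) left over = 6.097 × 10^-3 mol (1:1 ratio)
n(HCl) consumed by analyte = 0.08889 − 6.097 × 10^-3 = 0.08280 mol
From the 1:2 ratio, n(Na2CO3) = 1/2 × 0.08280 = 0.04140 mol
mass of Na2CO3 = 0.04140 × 105.99 = 4.388 g

4.388 g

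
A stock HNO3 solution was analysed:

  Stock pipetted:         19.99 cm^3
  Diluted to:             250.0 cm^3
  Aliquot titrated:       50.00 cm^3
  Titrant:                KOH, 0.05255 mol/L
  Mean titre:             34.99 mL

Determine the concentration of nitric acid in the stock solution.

HNO3 + KOH → KNO3 + H2O
n(KOH) = 0.03499 × 0.05255 = 1.839 × 10^-3 mol
n(HNO3) in the aliquot = 1.839 × 10^-3 mol (1:1 ratio)
[HNO3]_dilute = 1.839 × 10^-3 / 0.05000 = 0.03677 mol/L
Dilution factor = 250.0 / 19.99 = 12.51
[HNO3]_stock = 0.03677 × 12.51 = 0.4599 mol/L

0.4599 mol/L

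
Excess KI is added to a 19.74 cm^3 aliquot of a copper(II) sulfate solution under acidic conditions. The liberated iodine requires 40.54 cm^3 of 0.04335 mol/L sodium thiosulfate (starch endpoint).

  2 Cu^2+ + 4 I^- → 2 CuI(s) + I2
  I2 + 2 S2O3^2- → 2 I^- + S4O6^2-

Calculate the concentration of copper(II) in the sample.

n(S2O3^2-) = 0.04054 × 0.04335 = 1.757 × 10^-3 mol
n(I2) = n(S2O3^2-)/2 = 8.787 × 10^-4 mol
From the 2:1 ratio, n(Cu2+) in the aliquot = 2/1 × 8.787 × 10^-4 = 1.757 × 10^-3 mol
[Cu2+] = 1.757 × 10^-3 / 0.01974 = 0.08903 mol/L

0.08903 mol/L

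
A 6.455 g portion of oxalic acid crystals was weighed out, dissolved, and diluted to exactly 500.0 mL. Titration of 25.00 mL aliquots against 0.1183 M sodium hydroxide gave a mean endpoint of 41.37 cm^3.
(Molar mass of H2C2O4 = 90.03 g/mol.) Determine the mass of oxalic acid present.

H2C2O4 + 2 NaOH → Na2C2O4 + 2 H2O
n(NaOH) per titration = 0.04137 × 0.1183 = 4.894 × 10^-3 mol
From the 1:2 ratio, n(H2C2O4) in each aliquot = 1/2 × 4.894 × 10^-3 = 2.447 × 10^-3 mol
n(H2C2O4) in the whole flask = 2.447 × 10^-3 × 500.0/25.00 = 0.04894 mol
mass of H2C2O4 = 0.04894 × 90.03 = 4.406 g

4.406 g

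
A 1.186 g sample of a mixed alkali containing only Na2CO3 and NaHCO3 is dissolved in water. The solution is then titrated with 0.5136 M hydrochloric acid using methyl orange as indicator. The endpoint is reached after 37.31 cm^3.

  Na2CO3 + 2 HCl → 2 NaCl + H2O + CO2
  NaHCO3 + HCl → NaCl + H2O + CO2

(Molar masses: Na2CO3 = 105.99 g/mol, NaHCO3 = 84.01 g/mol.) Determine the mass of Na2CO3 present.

n(HCl) = 0.03731 × 0.5136 = 0.01916 mol
Let x = n(Na2CO3), y = n(NaHCO3).
Titrant: 2x + 1y = 0.01916;  mass: 105.99x + 84.01y = 1.186
Solving, x = 6.833 × 10^-3 mol, y = 5.497 × 10^-3 mol
mass of Na2CO3 = 6.833 × 10^-3 × 105.99 = 0.7242 g

0.7242 g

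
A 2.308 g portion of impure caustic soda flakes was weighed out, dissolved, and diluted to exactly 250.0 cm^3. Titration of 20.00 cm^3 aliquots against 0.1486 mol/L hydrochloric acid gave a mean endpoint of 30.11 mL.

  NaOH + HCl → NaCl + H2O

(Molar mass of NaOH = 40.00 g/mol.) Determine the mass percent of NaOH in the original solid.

96.93 %

n(HCl) per titration = 0.03011 × 0.1486 = 4.474 × 10^-3 mol
n(NaOH) in each aliquot = 4.474 × 10^-3 mol (1:1 ratio)
n(NaOH) in the whole flask = 4.474 × 10^-3 × 250.0/20.00 = 0.05593 mol
mass of NaOH = 0.05593 × 40.00 = 2.237 g
% NaOH = 2.237 / 2.308 × 100 = 96.93 %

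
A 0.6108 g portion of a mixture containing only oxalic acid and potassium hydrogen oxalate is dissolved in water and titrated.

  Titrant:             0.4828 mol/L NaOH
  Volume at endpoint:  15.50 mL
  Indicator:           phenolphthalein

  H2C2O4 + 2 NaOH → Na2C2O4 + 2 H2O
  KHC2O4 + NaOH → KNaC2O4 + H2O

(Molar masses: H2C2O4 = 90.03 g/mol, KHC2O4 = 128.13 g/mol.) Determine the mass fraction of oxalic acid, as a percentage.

30.86 %

n(NaOH) = 0.01550 × 0.4828 = 7.483 × 10^-3 mol
Let x = n(H2C2O4), y = n(KHC2O4).
Titrant: 2x + 1y = 7.483 × 10^-3;  mass: 90.03x + 128.13y = 0.6108
Solving, x = 2.094 × 10^-3 mol, y = 3.296 × 10^-3 mol
mass of H2C2O4 = 2.094 × 10^-3 × 90.03 = 0.1885 g
% H2C2O4 = 0.1885 / 0.6108 × 100 = 30.86 %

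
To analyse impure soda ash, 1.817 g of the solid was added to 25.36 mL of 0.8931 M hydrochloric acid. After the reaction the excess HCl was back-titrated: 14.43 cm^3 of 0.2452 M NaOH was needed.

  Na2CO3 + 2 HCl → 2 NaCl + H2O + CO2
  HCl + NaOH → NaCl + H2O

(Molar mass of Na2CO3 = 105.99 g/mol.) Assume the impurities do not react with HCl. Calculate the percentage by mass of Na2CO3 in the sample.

55.74 %

n(HCl) added = 0.02536 × 0.8931 = 0.02265 mol
n(NaOH) used in back-titration = 0.01443 × 0.2452 = 3.538 × 10^-3 mol
n(HCl) left over = 3.538 × 10^-3 mol (1:1 ratio)
n(HCl) consumed by analyte = 0.02265 − 3.538 × 10^-3 = 0.01911 mol
From the 1:2 ratio, n(Na2CO3) = 1/2 × 0.01911 = 9.555 × 10^-3 mol
mass of Na2CO3 = 9.555 × 10^-3 × 105.99 = 1.013 g
% Na2CO3 = 1.013 / 1.817 × 100 = 55.74 %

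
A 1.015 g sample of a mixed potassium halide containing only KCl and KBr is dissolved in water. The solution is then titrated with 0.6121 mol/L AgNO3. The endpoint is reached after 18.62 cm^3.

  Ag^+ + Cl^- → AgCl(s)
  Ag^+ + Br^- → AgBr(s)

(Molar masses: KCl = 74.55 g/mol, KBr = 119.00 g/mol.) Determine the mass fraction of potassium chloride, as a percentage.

56.39 %

n(AgNO3) = 0.01862 × 0.6121 = 0.01140 mol
Let x = n(KCl), y = n(KBr).
Titrant: 1x + 1y = 0.01140;  mass: 74.55x + 119.00y = 1.015
Solving, x = 7.678 × 10^-3 mol, y = 3.719 × 10^-3 mol
mass of KCl = 7.678 × 10^-3 × 74.55 = 0.5724 g
% KCl = 0.5724 / 1.015 × 100 = 56.39 %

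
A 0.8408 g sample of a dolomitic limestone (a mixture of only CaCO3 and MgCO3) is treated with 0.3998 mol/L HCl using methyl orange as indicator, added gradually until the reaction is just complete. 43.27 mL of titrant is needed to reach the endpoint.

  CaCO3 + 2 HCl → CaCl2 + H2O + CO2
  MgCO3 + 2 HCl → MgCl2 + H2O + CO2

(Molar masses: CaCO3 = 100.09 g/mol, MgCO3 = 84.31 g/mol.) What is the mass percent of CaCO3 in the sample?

84.15 %

n(HCl) = 0.04327 × 0.3998 = 0.01730 mol
Let x = n(CaCO3), y = n(MgCO3).
Titrant: 2x + 2y = 0.01730;  mass: 100.09x + 84.31y = 0.8408
Solving, x = 7.069 × 10^-3 mol, y = 1.581 × 10^-3 mol
mass of CaCO3 = 7.069 × 10^-3 × 100.09 = 0.7075 g
% CaCO3 = 0.7075 / 0.8408 × 100 = 84.15 %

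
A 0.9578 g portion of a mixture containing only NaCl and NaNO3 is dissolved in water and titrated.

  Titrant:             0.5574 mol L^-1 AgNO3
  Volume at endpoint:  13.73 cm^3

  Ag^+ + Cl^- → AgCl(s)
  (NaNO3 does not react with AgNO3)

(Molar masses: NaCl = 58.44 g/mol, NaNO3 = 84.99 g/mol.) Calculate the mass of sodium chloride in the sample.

n(AgNO3) = 0.01373 × 0.5574 = 7.653 × 10^-3 mol
Let x = n(NaCl), y = n(NaNO3).
Titrant: 1x = 7.653 × 10^-3;  mass: 58.44x + 84.99y = 0.9578
Solving, x = 7.653 × 10^-3 mol, y = 6.007 × 10^-3 mol
mass of NaCl = 7.653 × 10^-3 × 58.44 = 0.4472 g

0.4472 g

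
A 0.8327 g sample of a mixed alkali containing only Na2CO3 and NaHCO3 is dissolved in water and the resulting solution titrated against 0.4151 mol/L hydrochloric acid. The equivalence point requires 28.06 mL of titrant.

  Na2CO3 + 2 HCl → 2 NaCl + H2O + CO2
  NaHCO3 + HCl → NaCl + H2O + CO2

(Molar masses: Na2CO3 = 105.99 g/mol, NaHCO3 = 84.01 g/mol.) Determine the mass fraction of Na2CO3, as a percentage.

n(HCl) = 0.02806 × 0.4151 = 0.01165 mol
Let x = n(Na2CO3), y = n(NaHCO3).
Titrant: 2x + 1y = 0.01165;  mass: 105.99x + 84.01y = 0.8327
Solving, x = 2.351 × 10^-3 mol, y = 6.946 × 10^-3 mol
mass of Na2CO3 = 2.351 × 10^-3 × 105.99 = 0.2492 g
% Na2CO3 = 0.2492 / 0.8327 × 100 = 29.92 %

29.92 %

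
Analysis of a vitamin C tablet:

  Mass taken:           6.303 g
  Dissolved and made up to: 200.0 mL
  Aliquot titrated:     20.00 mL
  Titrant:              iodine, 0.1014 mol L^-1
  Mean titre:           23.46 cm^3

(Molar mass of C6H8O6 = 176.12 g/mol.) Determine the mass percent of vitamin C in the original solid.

C6H8O6 + I2 → C6H6O6 + 2 HI
n(I2) per titration = 0.02346 × 0.1014 = 2.379 × 10^-3 mol
n(C6H8O6) in each aliquot = 2.379 × 10^-3 mol (1:1 ratio)
n(C6H8O6) in the whole flask = 2.379 × 10^-3 × 200.0/20.00 = 0.02379 mol
mass of C6H8O6 = 0.02379 × 176.12 = 4.190 g
% C6H8O6 = 4.190 / 6.303 × 100 = 66.47 %

66.47 %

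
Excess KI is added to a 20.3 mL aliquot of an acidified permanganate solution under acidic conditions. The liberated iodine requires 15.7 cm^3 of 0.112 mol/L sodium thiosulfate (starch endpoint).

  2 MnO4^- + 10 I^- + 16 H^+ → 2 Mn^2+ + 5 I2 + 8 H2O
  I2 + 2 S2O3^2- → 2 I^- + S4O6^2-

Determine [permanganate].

n(S2O3^2-) = 0.0157 × 0.112 = 1.76 × 10^-3 mol
n(I2) = n(S2O3^2-)/2 = 8.79 × 10^-4 mol
From the 2:5 ratio, n(MnO4^-) in the aliquot = 2/5 × 8.79 × 10^-4 = 3.52 × 10^-4 mol
[MnO4^-] = 3.52 × 10^-4 / 0.0203 = 0.0173 mol/L

0.0173 mol/L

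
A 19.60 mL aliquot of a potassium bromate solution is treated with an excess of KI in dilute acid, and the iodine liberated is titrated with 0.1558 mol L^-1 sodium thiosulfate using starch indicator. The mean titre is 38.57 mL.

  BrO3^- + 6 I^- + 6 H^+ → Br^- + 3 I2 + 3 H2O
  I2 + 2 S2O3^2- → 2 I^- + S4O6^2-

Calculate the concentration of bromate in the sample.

0.05110 mol/L

n(S2O3^2-) = 0.03857 × 0.1558 = 6.009 × 10^-3 mol
n(I2) = n(S2O3^2-)/2 = 3.005 × 10^-3 mol
From the 1:3 ratio, n(BrO3^-) in the aliquot = 1/3 × 3.005 × 10^-3 = 1.002 × 10^-3 mol
[BrO3^-] = 1.002 × 10^-3 / 0.01960 = 0.05110 mol/L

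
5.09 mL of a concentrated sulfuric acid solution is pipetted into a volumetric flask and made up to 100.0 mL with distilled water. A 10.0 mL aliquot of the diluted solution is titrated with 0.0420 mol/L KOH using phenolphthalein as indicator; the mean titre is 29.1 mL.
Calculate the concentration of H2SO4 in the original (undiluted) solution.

H2SO4 + 2 KOH → K2SO4 + 2 H2O
n(KOH) = 0.0291 × 0.0420 = 1.22 × 10^-3 mol
From the 1:2 ratio, n(H2SO4) in the aliquot = 1/2 × 1.22 × 10^-3 = 6.11 × 10^-4 mol
[H2SO4]_dilute = 6.11 × 10^-4 / 0.0100 = 0.0611 mol/L
Dilution factor = 100.0 / 5.09 = 19.65
[H2SO4]_stock = 0.0611 × 19.65 = 1.20 mol/L

1.20 mol/L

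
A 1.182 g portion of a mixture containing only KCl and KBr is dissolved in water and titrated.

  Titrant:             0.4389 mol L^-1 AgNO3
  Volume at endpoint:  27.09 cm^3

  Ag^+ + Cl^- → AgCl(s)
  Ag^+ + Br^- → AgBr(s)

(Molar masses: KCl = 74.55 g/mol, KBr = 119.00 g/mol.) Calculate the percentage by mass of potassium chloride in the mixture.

n(AgNO3) = 0.02709 × 0.4389 = 0.01189 mol
Let x = n(KCl), y = n(KBr).
Titrant: 1x + 1y = 0.01189;  mass: 74.55x + 119.00y = 1.182
Solving, x = 5.239 × 10^-3 mol, y = 6.651 × 10^-3 mol
mass of KCl = 5.239 × 10^-3 × 74.55 = 0.3906 g
% KCl = 0.3906 / 1.182 × 100 = 33.04 %

33.04 %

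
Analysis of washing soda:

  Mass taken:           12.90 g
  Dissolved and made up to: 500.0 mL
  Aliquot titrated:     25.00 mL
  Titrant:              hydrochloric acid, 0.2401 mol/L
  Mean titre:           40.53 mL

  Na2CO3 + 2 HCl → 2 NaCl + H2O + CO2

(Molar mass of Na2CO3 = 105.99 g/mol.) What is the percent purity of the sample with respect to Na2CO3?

79.95 %

n(HCl) per titration = 0.04053 × 0.2401 = 9.731 × 10^-3 mol
From the 1:2 ratio, n(Na2CO3) in each aliquot = 1/2 × 9.731 × 10^-3 = 4.866 × 10^-3 mol
n(Na2CO3) in the whole flask = 4.866 × 10^-3 × 500.0/25.00 = 0.09731 mol
mass of Na2CO3 = 0.09731 × 105.99 = 10.31 g
% Na2CO3 = 10.31 / 12.90 × 100 = 79.95 %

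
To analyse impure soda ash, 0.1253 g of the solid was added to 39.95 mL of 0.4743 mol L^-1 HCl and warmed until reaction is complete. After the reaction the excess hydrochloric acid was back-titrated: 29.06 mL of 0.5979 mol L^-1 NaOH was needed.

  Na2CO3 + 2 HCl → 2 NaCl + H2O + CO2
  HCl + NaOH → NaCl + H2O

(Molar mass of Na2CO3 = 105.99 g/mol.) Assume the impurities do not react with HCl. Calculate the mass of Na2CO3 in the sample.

n(HCl) added = 0.03995 × 0.4743 = 0.01895 mol
n(NaOH) used in back-titration = 0.02906 × 0.5979 = 0.01737 mol
n(HCl) left over = 0.01737 mol (1:1 ratio)
n(HCl) consumed by analyte = 0.01895 − 0.01737 = 1.573 × 10^-3 mol
From the 1:2 ratio, n(Na2CO3) = 1/2 × 1.573 × 10^-3 = 7.867 × 10^-4 mol
mass of Na2CO3 = 7.867 × 10^-4 × 105.99 = 0.08338 g

0.08338 g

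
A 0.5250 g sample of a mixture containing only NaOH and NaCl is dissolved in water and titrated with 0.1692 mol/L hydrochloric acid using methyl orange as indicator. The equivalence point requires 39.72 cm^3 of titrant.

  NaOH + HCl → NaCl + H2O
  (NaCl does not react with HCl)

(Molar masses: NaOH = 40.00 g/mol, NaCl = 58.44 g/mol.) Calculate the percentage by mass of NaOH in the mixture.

n(HCl) = 0.03972 × 0.1692 = 6.721 × 10^-3 mol
Let x = n(NaOH), y = n(NaCl).
Titrant: 1x = 6.721 × 10^-3;  mass: 40.00x + 58.44y = 0.5250
Solving, x = 6.721 × 10^-3 mol, y = 4.384 × 10^-3 mol
mass of NaOH = 6.721 × 10^-3 × 40.00 = 0.2688 g
% NaOH = 0.2688 / 0.5250 × 100 = 51.20 %

51.20 %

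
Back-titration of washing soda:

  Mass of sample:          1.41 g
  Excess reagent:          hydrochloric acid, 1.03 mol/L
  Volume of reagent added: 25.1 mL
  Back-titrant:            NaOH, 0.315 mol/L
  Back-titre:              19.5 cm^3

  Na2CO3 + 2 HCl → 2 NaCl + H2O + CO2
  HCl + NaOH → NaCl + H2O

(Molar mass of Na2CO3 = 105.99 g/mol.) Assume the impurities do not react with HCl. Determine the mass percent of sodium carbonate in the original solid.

n(HCl) added = 0.0251 × 1.03 = 0.0259 mol
n(NaOH) used in back-titration = 0.0195 × 0.315 = 6.14 × 10^-3 mol
n(HCl) left over = 6.14 × 10^-3 mol (1:1 ratio)
n(HCl) consumed by analyte = 0.0259 − 6.14 × 10^-3 = 0.0197 mol
From the 1:2 ratio, n(Na2CO3) = 1/2 × 0.0197 = 9.86 × 10^-3 mol
mass of Na2CO3 = 9.86 × 10^-3 × 105.99 = 1.04 g
% Na2CO3 = 1.04 / 1.41 × 100 = 74.1 %

74.1 %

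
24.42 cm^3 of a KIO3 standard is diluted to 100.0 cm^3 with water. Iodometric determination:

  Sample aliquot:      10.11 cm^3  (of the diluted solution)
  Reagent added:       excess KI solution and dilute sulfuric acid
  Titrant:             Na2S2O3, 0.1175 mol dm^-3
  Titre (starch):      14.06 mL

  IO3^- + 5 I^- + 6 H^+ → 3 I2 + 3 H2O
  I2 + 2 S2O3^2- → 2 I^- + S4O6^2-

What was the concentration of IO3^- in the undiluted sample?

n(S2O3^2-) = 0.01406 × 0.1175 = 1.652 × 10^-3 mol
n(I2) = n(S2O3^2-)/2 = 8.260 × 10^-4 mol
From the 1:3 ratio, n(IO3^-) in the aliquot = 1/3 × 8.260 × 10^-4 = 2.753 × 10^-4 mol
[IO3^-]_dilute = 2.753 × 10^-4 / 0.01011 = 0.02723 mol/L
[IO3^-]_original = 0.02723 × 100.0/24.42 = 0.1115 mol/L

0.1115 mol/L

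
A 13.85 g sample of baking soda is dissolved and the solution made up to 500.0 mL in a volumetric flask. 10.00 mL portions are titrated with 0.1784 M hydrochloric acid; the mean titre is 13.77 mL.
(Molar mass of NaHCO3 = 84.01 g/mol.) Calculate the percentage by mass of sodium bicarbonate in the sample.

NaHCO3 + HCl → NaCl + H2O + CO2
n(HCl) per titration = 0.01377 × 0.1784 = 2.457 × 10^-3 mol
n(NaHCO3) in each aliquot = 2.457 × 10^-3 mol (1:1 ratio)
n(NaHCO3) in the whole flask = 2.457 × 10^-3 × 500.0/10.00 = 0.1228 mol
mass of NaHCO3 = 0.1228 × 84.01 = 10.32 g
% NaHCO3 = 10.32 / 13.85 × 100 = 74.50 %

74.50 %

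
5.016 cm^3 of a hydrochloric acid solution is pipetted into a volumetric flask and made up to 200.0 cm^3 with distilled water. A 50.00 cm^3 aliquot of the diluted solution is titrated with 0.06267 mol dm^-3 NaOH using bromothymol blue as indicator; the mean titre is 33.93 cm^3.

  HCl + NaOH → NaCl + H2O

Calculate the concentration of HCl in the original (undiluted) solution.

1.696 mol/L

n(NaOH) = 0.03393 × 0.06267 = 2.126 × 10^-3 mol
n(HCl) in the aliquot = 2.126 × 10^-3 mol (1:1 ratio)
[HCl]_dilute = 2.126 × 10^-3 / 0.05000 = 0.04253 mol/L
Dilution factor = 200.0 / 5.016 = 39.87
[HCl]_stock = 0.04253 × 39.87 = 1.696 mol/L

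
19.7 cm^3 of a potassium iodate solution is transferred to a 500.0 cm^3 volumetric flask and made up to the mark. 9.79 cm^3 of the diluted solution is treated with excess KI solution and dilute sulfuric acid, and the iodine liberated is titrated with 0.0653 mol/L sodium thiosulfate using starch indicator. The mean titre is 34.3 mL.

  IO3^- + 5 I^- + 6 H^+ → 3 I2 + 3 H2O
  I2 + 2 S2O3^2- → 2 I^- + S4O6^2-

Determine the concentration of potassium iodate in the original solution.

0.968 mol/L

n(S2O3^2-) = 0.0343 × 0.0653 = 2.24 × 10^-3 mol
n(I2) = n(S2O3^2-)/2 = 1.12 × 10^-3 mol
From the 1:3 ratio, n(IO3^-) in the aliquot = 1/3 × 1.12 × 10^-3 = 3.73 × 10^-4 mol
[IO3^-]_dilute = 3.73 × 10^-4 / 0.00979 = 0.0381 mol/L
[IO3^-]_original = 0.0381 × 500.0/19.7 = 0.968 mol/L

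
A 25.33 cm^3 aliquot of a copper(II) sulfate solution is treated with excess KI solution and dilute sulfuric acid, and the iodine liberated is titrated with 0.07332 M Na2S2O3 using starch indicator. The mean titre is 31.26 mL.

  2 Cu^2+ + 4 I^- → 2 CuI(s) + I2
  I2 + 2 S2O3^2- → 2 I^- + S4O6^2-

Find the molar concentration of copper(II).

n(S2O3^2-) = 0.03126 × 0.07332 = 2.292 × 10^-3 mol
n(I2) = n(S2O3^2-)/2 = 1.146 × 10^-3 mol
From the 2:1 ratio, n(Cu2+) in the aliquot = 2/1 × 1.146 × 10^-3 = 2.292 × 10^-3 mol
[Cu2+] = 2.292 × 10^-3 / 0.02533 = 0.09048 mol/L

0.09048 M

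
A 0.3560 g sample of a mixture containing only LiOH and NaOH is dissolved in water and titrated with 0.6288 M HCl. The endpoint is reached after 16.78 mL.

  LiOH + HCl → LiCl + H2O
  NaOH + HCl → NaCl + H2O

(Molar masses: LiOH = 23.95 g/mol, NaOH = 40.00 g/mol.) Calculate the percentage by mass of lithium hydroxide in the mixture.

27.69 %

n(HCl) = 0.01678 × 0.6288 = 0.01055 mol
Let x = n(LiOH), y = n(NaOH).
Titrant: 1x + 1y = 0.01055;  mass: 23.95x + 40.00y = 0.3560
Solving, x = 4.115 × 10^-3 mol, y = 6.436 × 10^-3 mol
mass of LiOH = 4.115 × 10^-3 × 23.95 = 0.09856 g
% LiOH = 0.09856 / 0.3560 × 100 = 27.69 %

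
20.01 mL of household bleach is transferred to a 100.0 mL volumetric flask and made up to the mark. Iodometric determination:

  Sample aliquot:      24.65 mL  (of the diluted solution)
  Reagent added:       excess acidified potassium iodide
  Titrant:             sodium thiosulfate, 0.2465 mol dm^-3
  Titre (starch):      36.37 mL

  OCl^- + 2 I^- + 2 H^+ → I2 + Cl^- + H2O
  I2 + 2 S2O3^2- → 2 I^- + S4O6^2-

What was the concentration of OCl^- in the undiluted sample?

n(S2O3^2-) = 0.03637 × 0.2465 = 8.965 × 10^-3 mol
n(I2) = n(S2O3^2-)/2 = 4.483 × 10^-3 mol
n(OCl^-) in the aliquot = 4.483 × 10^-3 mol (1:1 ratio)
[OCl^-]_dilute = 4.483 × 10^-3 / 0.02465 = 0.1818 mol/L
[OCl^-]_original = 0.1818 × 100.0/20.01 = 0.9088 mol/L

0.9088 mol/L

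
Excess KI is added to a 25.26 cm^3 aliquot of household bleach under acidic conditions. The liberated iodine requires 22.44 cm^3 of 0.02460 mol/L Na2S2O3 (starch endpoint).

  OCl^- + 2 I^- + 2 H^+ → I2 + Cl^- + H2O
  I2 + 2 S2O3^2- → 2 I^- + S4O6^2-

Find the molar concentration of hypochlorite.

0.01093 mol/L

n(S2O3^2-) = 0.02244 × 0.02460 = 5.520 × 10^-4 mol
n(I2) = n(S2O3^2-)/2 = 2.760 × 10^-4 mol
n(OCl^-) in the aliquot = 2.760 × 10^-4 mol (1:1 ratio)
[OCl^-] = 2.760 × 10^-4 / 0.02526 = 0.01093 mol/L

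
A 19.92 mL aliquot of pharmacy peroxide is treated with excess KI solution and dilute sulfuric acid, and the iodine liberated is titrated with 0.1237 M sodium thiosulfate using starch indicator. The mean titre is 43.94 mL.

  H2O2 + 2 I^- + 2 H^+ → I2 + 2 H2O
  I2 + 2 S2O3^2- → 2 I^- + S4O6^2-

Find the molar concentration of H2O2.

n(S2O3^2-) = 0.04394 × 0.1237 = 5.435 × 10^-3 mol
n(I2) = n(S2O3^2-)/2 = 2.718 × 10^-3 mol
n(H2O2) in the aliquot = 2.718 × 10^-3 mol (1:1 ratio)
[H2O2] = 2.718 × 10^-3 / 0.01992 = 0.1364 mol/L

0.1364 M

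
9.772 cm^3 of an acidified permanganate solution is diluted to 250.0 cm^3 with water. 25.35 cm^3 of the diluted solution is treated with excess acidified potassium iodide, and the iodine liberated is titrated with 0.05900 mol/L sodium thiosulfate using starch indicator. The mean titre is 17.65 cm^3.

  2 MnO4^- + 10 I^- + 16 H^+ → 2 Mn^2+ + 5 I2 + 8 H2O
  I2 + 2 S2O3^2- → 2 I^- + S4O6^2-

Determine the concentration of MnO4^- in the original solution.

n(S2O3^2-) = 0.01765 × 0.05900 = 1.041 × 10^-3 mol
n(I2) = n(S2O3^2-)/2 = 5.207 × 10^-4 mol
From the 2:5 ratio, n(MnO4^-) in the aliquot = 2/5 × 5.207 × 10^-4 = 2.083 × 10^-4 mol
[MnO4^-]_dilute = 2.083 × 10^-4 / 0.02535 = 0.008216 mol/L
[MnO4^-]_original = 0.008216 × 250.0/9.772 = 0.2102 mol/L

0.2102 mol/L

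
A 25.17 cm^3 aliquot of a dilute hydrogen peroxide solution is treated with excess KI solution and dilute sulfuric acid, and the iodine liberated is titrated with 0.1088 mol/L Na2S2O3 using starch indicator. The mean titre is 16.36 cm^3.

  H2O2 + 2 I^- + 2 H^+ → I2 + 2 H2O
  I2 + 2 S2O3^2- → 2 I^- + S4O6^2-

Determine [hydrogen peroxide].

0.03536 mol/L

n(S2O3^2-) = 0.01636 × 0.1088 = 1.780 × 10^-3 mol
n(I2) = n(S2O3^2-)/2 = 8.900 × 10^-4 mol
n(H2O2) in the aliquot = 8.900 × 10^-4 mol (1:1 ratio)
[H2O2] = 8.900 × 10^-4 / 0.02517 = 0.03536 mol/L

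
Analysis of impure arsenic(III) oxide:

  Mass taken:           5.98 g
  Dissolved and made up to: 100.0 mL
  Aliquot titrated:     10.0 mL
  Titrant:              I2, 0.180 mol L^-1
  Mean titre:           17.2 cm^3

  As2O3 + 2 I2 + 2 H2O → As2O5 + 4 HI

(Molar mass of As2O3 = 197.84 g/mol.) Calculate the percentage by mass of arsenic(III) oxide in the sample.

51.2 %

n(I2) per titration = 0.0172 × 0.180 = 3.10 × 10^-3 mol
From the 1:2 ratio, n(As2O3) in each aliquot = 1/2 × 3.10 × 10^-3 = 1.55 × 10^-3 mol
n(As2O3) in the whole flask = 1.55 × 10^-3 × 100.0/10.0 = 0.0155 mol
mass of As2O3 = 0.0155 × 197.84 = 3.06 g
% As2O3 = 3.06 / 5.98 × 100 = 51.2 %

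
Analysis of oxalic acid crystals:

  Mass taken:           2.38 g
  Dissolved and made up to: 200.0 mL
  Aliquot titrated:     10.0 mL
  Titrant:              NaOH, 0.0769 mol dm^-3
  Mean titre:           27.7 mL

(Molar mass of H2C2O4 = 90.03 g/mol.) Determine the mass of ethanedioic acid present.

H2C2O4 + 2 NaOH → Na2C2O4 + 2 H2O
n(NaOH) per titration = 0.0277 × 0.0769 = 2.13 × 10^-3 mol
From the 1:2 ratio, n(H2C2O4) in each aliquot = 1/2 × 2.13 × 10^-3 = 1.07 × 10^-3 mol
n(H2C2O4) in the whole flask = 1.07 × 10^-3 × 200.0/10.0 = 0.0213 mol
mass of H2C2O4 = 0.0213 × 90.03 = 1.92 g

1.92 g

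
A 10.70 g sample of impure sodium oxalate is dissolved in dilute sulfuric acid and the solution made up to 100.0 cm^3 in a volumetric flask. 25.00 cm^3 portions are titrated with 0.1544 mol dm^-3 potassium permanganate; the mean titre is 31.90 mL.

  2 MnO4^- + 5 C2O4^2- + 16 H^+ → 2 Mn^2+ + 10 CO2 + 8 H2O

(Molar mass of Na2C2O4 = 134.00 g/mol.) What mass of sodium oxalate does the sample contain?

n(KMnO4) per titration = 0.03190 × 0.1544 = 4.925 × 10^-3 mol
From the 5:2 ratio, n(Na2C2O4) in each aliquot = 5/2 × 4.925 × 10^-3 = 0.01231 mol
n(Na2C2O4) in the whole flask = 0.01231 × 100.0/25.00 = 0.04925 mol
mass of Na2C2O4 = 0.04925 × 134.00 = 6.600 g

6.600 g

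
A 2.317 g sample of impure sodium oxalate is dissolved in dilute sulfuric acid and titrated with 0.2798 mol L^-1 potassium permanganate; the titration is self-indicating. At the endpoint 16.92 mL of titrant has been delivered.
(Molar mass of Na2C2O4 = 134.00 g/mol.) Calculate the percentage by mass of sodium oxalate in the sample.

2 MnO4^- + 5 C2O4^2- + 16 H^+ → 2 Mn^2+ + 10 CO2 + 8 H2O
n(KMnO4) = 0.01692 L × 0.2798 mol/L = 4.734 × 10^-3 mol
From the 5:2 ratio, n(Na2C2O4) = 5/2 × 4.734 × 10^-3 = 0.01184 mol
mass of Na2C2O4 = 0.01184 × 134.00 g/mol = 1.586 g
% Na2C2O4 = 1.586 / 2.317 × 100 = 68.45 %

68.45 %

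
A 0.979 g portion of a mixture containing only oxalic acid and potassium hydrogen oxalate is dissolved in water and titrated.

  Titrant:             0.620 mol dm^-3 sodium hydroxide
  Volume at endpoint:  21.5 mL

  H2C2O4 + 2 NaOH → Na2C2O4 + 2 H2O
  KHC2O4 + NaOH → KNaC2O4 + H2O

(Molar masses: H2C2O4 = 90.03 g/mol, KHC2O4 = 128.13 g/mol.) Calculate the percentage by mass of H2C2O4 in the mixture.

n(NaOH) = 0.0215 × 0.620 = 0.0133 mol
Let x = n(H2C2O4), y = n(KHC2O4).
Titrant: 2x + 1y = 0.0133;  mass: 90.03x + 128.13y = 0.979
Solving, x = 4.39 × 10^-3 mol, y = 4.56 × 10^-3 mol
mass of H2C2O4 = 4.39 × 10^-3 × 90.03 = 0.395 g
% H2C2O4 = 0.395 / 0.979 × 100 = 40.3 %

40.3 %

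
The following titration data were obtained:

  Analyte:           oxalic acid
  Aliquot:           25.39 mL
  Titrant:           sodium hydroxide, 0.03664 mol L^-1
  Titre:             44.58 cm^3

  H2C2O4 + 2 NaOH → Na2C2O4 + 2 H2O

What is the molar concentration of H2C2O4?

0.03217 mol/L

n(NaOH) = 0.04458 L × 0.03664 mol/L = 1.633 × 10^-3 mol
From the 1:2 mole ratio, n(H2C2O4) = 1/2 × 1.633 × 10^-3 = 8.167 × 10^-4 mol
[H2C2O4] = 8.167 × 10^-4 mol / 0.02539 L = 0.03217 mol/L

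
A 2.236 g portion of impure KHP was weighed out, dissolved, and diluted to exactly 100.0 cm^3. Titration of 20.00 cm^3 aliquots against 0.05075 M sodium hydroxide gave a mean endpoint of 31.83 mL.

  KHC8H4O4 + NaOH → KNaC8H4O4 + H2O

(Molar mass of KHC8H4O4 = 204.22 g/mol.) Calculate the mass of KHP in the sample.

1.649 g

n(NaOH) per titration = 0.03183 × 0.05075 = 1.615 × 10^-3 mol
n(KHC8H4O4) in each aliquot = 1.615 × 10^-3 mol (1:1 ratio)
n(KHC8H4O4) in the whole flask = 1.615 × 10^-3 × 100.0/20.00 = 8.077 × 10^-3 mol
mass of KHC8H4O4 = 8.077 × 10^-3 × 204.22 = 1.649 g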